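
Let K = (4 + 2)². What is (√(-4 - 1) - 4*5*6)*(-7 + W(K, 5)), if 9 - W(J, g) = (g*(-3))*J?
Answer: -65040 + 542*I*√5 ≈ -65040.0 + 1211.9*I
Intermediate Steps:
K = 36 (K = 6² = 36)
W(J, g) = 9 + 3*J*g (W(J, g) = 9 - g*(-3)*J = 9 - (-3*g)*J = 9 - (-3)*J*g = 9 + 3*J*g)
(√(-4 - 1) - 4*5*6)*(-7 + W(K, 5)) = (√(-4 - 1) - 4*5*6)*(-7 + (9 + 3*36*5)) = (√(-5) - 20*6)*(-7 + (9 + 540)) = (I*√5 - 1*120)*(-7 + 549) = (I*√5 - 120)*542 = (-120 + I*√5)*542 = -65040 + 542*I*√5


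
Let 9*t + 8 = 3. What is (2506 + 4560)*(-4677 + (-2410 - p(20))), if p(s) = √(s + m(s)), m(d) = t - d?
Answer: -50076742 - 7066*I*√5/3 ≈ -5.0077e+7 - 5266.7*I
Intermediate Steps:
t = -5/9 (t = -8/9 + (⅑)*3 = -8/9 + ⅓ = -5/9 ≈ -0.55556)
m(d) = -5/9 - d
p(s) = I*√5/3 (p(s) = √(s + (-5/9 - s)) = √(-5/9) = I*√5/3)
(2506 + 4560)*(-4677 + (-2410 - p(20))) = (2506 + 4560)*(-4677 + (-2410 - I*√5/3)) = 7066*(-4677 + (-2410 - I*√5/3)) = 7066*(-7087 - I*√5/3) = -50076742 - 7066*I*√5/3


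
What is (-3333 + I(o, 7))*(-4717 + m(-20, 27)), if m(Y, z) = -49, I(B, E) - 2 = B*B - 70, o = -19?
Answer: 14488640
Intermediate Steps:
I(B, E) = -68 + B² (I(B, E) = 2 + (B*B - 70) = 2 + (B² - 70) = 2 + (-70 + B²) = -68 + B²)
(-3333 + I(o, 7))*(-4717 + m(-20, 27)) = (-3333 + (-68 + (-19)²))*(-4717 - 49) = (-3333 + (-68 + 361))*(-4766) = (-3333 + 293)*(-4766) = -3040*(-4766) = 14488640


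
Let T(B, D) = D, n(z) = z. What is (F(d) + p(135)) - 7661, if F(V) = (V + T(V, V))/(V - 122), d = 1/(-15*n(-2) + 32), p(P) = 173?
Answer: -56631746/7563 ≈ -7488.0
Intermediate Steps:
d = 1/62 (d = 1/(-15*(-2) + 32) = 1/(30 + 32) = 1/62 ≈ 0.016129)
F(V) = 2*V/(-122 + V) (F(V) = (V + V)/(V - 122) = (2*V)/(-122 + V) = 2*V/(-122 + V))
(F(d) + p(135)) - 7661 = (2*(1/62)/(-122 + 1/62) + 173) - 7661 = (2*(1/62)/(-7563/62) + 173) - 7661 = (2*(1/62)*(-62/7563) + 173) - 7661 = (-2/7563 + 173) - 7661 = 1308397/7563 - 7661 = -56631746/7563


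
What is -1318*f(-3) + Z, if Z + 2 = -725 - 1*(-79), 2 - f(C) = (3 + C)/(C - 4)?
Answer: -3284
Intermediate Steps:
f(C) = 2 - (3 + C)/(-4 + C) (f(C) = 2 - (3 + C)/(C - 4) = 2 - (3 + C)/(-4 + C))
Z = -648 (Z = -2 + (-725 - 1*(-79)) = -2 + (-725 + 79) = -2 - 646 = -648)
-1318*f(-3) + Z = -1318*(-11 - 3)/(-4 - 3) - 648 = -1318*(-14)/(-7) - 648 = -(-1318)*(-14)/7 - 648 = -1318*2 - 648 = -2636 - 648 = -3284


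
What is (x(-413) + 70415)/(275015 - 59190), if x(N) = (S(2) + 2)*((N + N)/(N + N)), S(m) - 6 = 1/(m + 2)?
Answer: 281693/863300 ≈ 0.32630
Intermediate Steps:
S(m) = 6 + 1/(2 + m) (S(m) = 6 + 1/(m + 2) = 6 + 1/(2 + m))
x(N) = 33/4 (x(N) = ((13 + 6*2)/(2 + 2) + 2)*((N + N)/(N + N)) = ((13 + 12)/4 + 2)*((2*N)/((2*N))) = ((1/4)*25 + 2)*((2*N)*(1/(2*N))) = (25/4 + 2)*1 = (33/4)*1 = 33/4)
(x(-413) + 70415)/(275015 - 59190) = (33/4 + 70415)/(275015 - 59190) = (281693/4)/215825 = (281693/4)*(1/215825) = 281693/863300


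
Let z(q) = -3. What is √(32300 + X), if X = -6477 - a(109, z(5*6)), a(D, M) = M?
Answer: √25826 ≈ 160.70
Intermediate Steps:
X = -6474 (X = -6477 - 1*(-3) = -6477 + 3 = -6474)
√(32300 + X) = √(32300 - 6474) = √25826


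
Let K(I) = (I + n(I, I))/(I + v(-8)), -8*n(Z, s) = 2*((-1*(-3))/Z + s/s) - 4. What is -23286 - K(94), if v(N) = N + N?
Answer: -682967243/29328 ≈ -23287.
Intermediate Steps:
v(N) = 2*N
n(Z, s) = 1/4 - 3/(4*Z) (n(Z, s) = -(2*((-1*(-3))/Z + s/s) - 4)/8 = -(2*(3/Z + 1) - 4)/8 = -(2*(1 + 3/Z) - 4)/8 = -((2 + 6/Z) - 4)/8 = -(-2 + 6/Z)/8 = 1/4 - 3/(4*Z))
K(I) = (I + (-3 + I)/(4*I))/(-16 + I) (K(I) = (I + (-3 + I)/(4*I))/(I + 2*(-8)) = (I + (-3 + I)/(4*I))/(I - 16) = (I + (-3 + I)/(4*I))/(-16 + I))
-23286 - K(94) = -23286 - (-3 + 94 + 4*94**2)/(4*94*(-16 + 94)) = -23286 - (-3 + 94 + 4*8836)/(4*94*78) = -23286 - (-3 + 94 + 35344)/(4*94*78) = -23286 - 35435/(4*94*78) = -23286 - 1*35435/29328 = -23286 - 35435/29328 = -682967243/29328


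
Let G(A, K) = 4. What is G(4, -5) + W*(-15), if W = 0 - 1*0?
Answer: 4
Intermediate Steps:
W = 0 (W = 0 + 0 = 0)
G(4, -5) + W*(-15) = 4 + 0*(-15) = 4 + 0 = 4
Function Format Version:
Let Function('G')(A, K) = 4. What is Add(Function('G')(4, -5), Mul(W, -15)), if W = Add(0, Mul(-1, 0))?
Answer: 4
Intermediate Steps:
W = 0 (W = Add(0, 0) = 0)
Add(Function('G')(4, -5), Mul(W, -15)) = Add(4, Mul(0, -15)) = Add(4, 0) = 4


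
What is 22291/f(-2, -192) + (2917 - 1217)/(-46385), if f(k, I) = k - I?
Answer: 206729007/1762630 ≈ 117.28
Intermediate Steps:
22291/f(-2, -192) + (2917 - 1217)/(-46385) = 22291/(-2 - 1*(-192)) + (2917 - 1217)/(-46385) = 22291/(-2 + 192) + 1700*(-1/46385) = 22291/190 - 340/9277 = 206729007/1762630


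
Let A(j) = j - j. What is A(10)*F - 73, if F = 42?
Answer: -73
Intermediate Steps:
A(j) = 0
A(10)*F - 73 = 0*42 - 73 = 0 - 73 = -73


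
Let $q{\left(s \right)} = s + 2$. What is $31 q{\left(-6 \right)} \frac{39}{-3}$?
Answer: $1612$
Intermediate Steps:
$q{\left(s \right)} = 2 + s$
$31 q{\left(-6 \right)} \frac{39}{-3} = 31 \left(2 - 6\right) \frac{39}{-3} = 31 \left(-4\right) 39 \left(- \frac{1}{3}\right) = \left(-124\right) \left(-13\right) = 1612$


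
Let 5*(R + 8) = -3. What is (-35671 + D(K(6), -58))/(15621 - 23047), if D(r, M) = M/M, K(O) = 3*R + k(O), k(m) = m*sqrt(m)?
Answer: 17835/3713 ≈ 4.8034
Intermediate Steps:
R = -43/5 (R = -8 + (1/5)*(-3) = -8 - 3/5 = -43/5 ≈ -8.6000)
k(m) = m**(3/2)
K(O) = -129/5 + O**(3/2) (K(O) = 3*(-43/5) + O**(3/2) = -129/5 + O**(3/2))
D(r, M) = 1
(-35671 + D(K(6), -58))/(15621 - 23047) = (-35671 + 1)/(15621 - 23047) = -35670/(-7426) = -35670*(-1/7426) = 17835/3713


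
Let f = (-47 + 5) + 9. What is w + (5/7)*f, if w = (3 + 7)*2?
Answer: -25/7 ≈ -3.5714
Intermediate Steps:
f = -33 (f = -42 + 9 = -33)
w = 20 (w = 10*2 = 20)
w + (5/7)*f = 20 + (5/7)*(-33) = 20 - 165/7 = -25/7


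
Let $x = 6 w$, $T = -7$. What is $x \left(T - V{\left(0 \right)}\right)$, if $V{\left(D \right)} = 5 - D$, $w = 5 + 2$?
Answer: $-504$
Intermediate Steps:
$w = 7$
$x = 42$ ($x = 6 \cdot 7 = 42$)
$x \left(T - V{\left(0 \right)}\right) = 42 \left(-7 - \left(5 - 0\right)\right) = 42 \left(-7 - \left(5 + 0\right)\right) = 42 \left(-7 - 5\right) = 42 \left(-12\right) = -504$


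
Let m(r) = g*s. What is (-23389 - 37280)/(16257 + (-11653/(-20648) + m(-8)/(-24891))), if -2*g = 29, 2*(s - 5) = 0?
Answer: -31180794207192/8355566427379 ≈ -3.7317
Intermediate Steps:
s = 5 (s = 5 + (½)*0 = 5 + 0 = 5)
g = -29/2 (g = -½*29 = -29/2 ≈ -14.500)
m(r) = -145/2 (m(r) = -29/2*5 = -145/2)
(-23389 - 37280)/(16257 + (-11653/(-20648) + m(-8)/(-24891))) = (-23389 - 37280)/(16257 + (-11653/(-20648) - 145/2/(-24891))) = -60669/(16257 + (-11653*(-1/20648) - 145/2*(-1/24891))) = -60669/(16257 + (11653/20648 + 145/49782)) = -60669/(16257 + 291551803/513949368) = -60669/8355566427379/513949368 = -60669*513949368/8355566427379 = -31180794207192/8355566427379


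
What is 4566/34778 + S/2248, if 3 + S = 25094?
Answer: 441439583/39090472 ≈ 11.293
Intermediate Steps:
S = 25091 (S = -3 + 25094 = 25091)
4566/34778 + S/2248 = 4566/34778 + 25091/2248 = 4566*(1/34778) + 25091*(1/2248) = 2283/17389 + 25091/2248 = 441439583/39090472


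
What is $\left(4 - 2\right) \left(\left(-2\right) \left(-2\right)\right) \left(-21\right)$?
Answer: $-168$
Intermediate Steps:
$\left(4 - 2\right) \left(\left(-2\right) \left(-2\right)\right) \left(-21\right) = 2 \cdot 4 \left(-21\right) = 8 \left(-21\right) = -168$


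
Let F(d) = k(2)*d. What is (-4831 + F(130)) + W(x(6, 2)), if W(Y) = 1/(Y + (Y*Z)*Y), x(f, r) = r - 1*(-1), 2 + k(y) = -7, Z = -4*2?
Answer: -414070/69 ≈ -6001.0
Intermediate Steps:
Z = -8
k(y) = -9 (k(y) = -2 - 7 = -9)
F(d) = -9*d
x(f, r) = 1 + r (x(f, r) = r + 1 = 1 + r)
W(Y) = 1/(Y - 8*Y**2) (W(Y) = 1/(Y + (Y*(-8))*Y) = 1/(Y + (-8*Y)*Y) = 1/(Y - 8*Y**2))
(-4831 + F(130)) + W(x(6, 2)) = (-4831 - 9*130) + 1/((1 + 2)*(1 - 8*(1 + 2))) = (-4831 - 1170) + 1/(3*(1 - 8*3)) = -6001 + 1/(3*(1 - 24)) = -6001 + (1/3)/(-23) = -6001 + (1/3)*(-1/23) = -6001 - 1/69 = -414070/69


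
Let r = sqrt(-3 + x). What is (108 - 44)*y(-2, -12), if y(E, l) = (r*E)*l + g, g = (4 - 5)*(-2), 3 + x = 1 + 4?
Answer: 128 + 1536*I ≈ 128.0 + 1536.0*I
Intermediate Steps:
x = 2 (x = -3 + (1 + 4) = -3 + 5 = 2)
g = 2 (g = -1*(-2) = 2)
r = I (r = sqrt(-3 + 2) = sqrt(-1) = I ≈ 1.0*I)
y(E, l) = 2 + I*E*l (y(E, l) = (I*E)*l + 2 = I*E*l + 2 = 2 + I*E*l)
(108 - 44)*y(-2, -12) = (108 - 44)*(2 + I*(-2)*(-12)) = 64*(2 + 24*I) = 128 + 1536*I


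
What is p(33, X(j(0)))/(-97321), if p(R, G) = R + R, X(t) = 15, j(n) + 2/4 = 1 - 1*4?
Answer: -66/97321 ≈ -0.00067817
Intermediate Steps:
j(n) = -7/2 (j(n) = -½ + (1 - 1*4) = -½ + (1 - 4) = -½ - 3 = -7/2)
p(R, G) = 2*R
p(33, X(j(0)))/(-97321) = (2*33)/(-97321) = 66*(-1/97321) = -66/97321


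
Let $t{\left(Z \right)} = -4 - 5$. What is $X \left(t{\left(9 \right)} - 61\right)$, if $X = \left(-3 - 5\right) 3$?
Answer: $1680$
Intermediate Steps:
$t{\left(Z \right)} = -9$
$X = -24$ ($X = \left(-8\right) 3 = -24$)
$X \left(t{\left(9 \right)} - 61\right) = - 24 \left(-9 - 61\right) = \left(-24\right) \left(-70\right) = 1680$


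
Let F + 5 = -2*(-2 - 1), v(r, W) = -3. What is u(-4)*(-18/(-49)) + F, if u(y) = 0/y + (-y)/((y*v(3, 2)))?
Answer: 55/49 ≈ 1.1224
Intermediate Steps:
F = 1 (F = -5 - 2*(-2 - 1) = -5 - 2*(-3) = -5 + 6 = 1)
u(y) = ⅓ (u(y) = 0/y + (-y)/((y*(-3))) = 0 + (-y)/((-3*y)) = 0 + (-y)*(-1/(3*y)) = 0 + ⅓ = ⅓)
u(-4)*(-18/(-49)) + F = (-18/(-49))/3 + 1 = (-18*(-1/49))/3 + 1 = (⅓)*(18/49) + 1 = 6/49 + 1 = 55/49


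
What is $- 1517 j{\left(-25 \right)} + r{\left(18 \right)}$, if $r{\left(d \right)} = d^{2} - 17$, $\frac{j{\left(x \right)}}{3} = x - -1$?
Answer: $109531$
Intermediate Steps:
$j{\left(x \right)} = 3 + 3 x$ ($j{\left(x \right)} = 3 \left(x - -1\right) = 3 \left(x + 1\right) = 3 \left(1 + x\right) = 3 + 3 x$)
$r{\left(d \right)} = -17 + d^{2}$
$- 1517 j{\left(-25 \right)} + r{\left(18 \right)} = - 1517 \left(3 + 3 \left(-25\right)\right) - \left(17 - 18^{2}\right) = - 1517 \left(3 - 75\right) + \left(-17 + 324\right) = \left(-1517\right) \left(-72\right) + 307 = 109224 + 307 = 109531$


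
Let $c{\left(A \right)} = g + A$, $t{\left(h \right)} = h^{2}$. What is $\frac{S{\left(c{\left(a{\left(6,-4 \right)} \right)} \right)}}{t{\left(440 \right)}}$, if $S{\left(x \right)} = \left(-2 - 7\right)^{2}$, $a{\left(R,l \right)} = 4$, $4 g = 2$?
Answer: $\frac{81}{193600} \approx 0.00041839$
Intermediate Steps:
$g = \frac{1}{2}$ ($g = \frac{1}{4} \cdot 2 = \frac{1}{2} \approx 0.5$)
$c{\left(A \right)} = \frac{1}{2} + A$
$S{\left(x \right)} = 81$ ($S{\left(x \right)} = \left(-9\right)^{2} = 81$)
$\frac{S{\left(c{\left(a{\left(6,-4 \right)} \right)} \right)}}{t{\left(440 \right)}} = \frac{81}{440^{2}} = \frac{81}{193600}$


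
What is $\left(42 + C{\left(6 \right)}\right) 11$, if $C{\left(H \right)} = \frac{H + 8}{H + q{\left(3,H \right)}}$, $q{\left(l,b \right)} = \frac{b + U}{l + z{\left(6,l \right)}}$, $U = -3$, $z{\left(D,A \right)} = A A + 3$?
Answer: $\frac{15092}{31} \approx 486.84$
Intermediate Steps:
$z{\left(D,A \right)} = 3 + A^{2}$ ($z{\left(D,A \right)} = A^{2} + 3 = 3 + A^{2}$)
$q{\left(l,b \right)} = \frac{-3 + b}{3 + l + l^{2}}$ ($q{\left(l,b \right)} = \frac{b - 3}{l + \left(3 + l^{2}\right)} = \frac{-3 + b}{3 + l + l^{2}}$)
$C{\left(H \right)} = \frac{8 + H}{- \frac{1}{5} + \frac{16 H}{15}}$ ($C{\left(H \right)} = \frac{H + 8}{H + \frac{-3 + H}{3 + 3 + 3^{2}}} = \frac{8 + H}{H + \frac{-3 + H}{3 + 3 + 9}} = \frac{8 + H}{H + \frac{-3 + H}{15}} = \frac{8 + H}{H + \left(- \frac{1}{5} + \frac{H}{15}\right)} = \frac{8 + H}{- \frac{1}{5} + \frac{16 H}{15}}$)
$\left(42 + C{\left(6 \right)}\right) 11 = \left(42 + \frac{15 \left(8 + 6\right)}{-3 + 16 \cdot 6}\right) 11 = \left(42 + 15 \frac{1}{-3 + 96} \cdot 14\right) 11 = \left(42 + 15 \cdot \frac{1}{93} \cdot 14\right) 11 = \left(42 + \frac{70}{31}\right) 11 = \frac{1372}{31} \cdot 11 = \frac{15092}{31}$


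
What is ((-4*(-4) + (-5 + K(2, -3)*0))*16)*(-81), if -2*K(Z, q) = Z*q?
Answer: -14256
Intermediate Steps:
K(Z, q) = -Z*q/2
((-4*(-4) + (-5 + K(2, -3)*0))*16)*(-81) = ((-4*(-4) + (-5 - ½*2*(-3)*0))*16)*(-81) = ((16 + (-5 + 3*0))*16)*(-81) = ((16 + (-5 + 0))*16)*(-81) = ((16 - 5)*16)*(-81) = (11*16)*(-81) = 176*(-81) = -14256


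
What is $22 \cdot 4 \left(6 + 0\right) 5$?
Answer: $2640$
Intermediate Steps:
$22 \cdot 4 \left(6 + 0\right) 5 = 22 \cdot 4 \cdot 6 \cdot 5 = 22 \cdot 24 \cdot 5 = 528 \cdot 5 = 2640$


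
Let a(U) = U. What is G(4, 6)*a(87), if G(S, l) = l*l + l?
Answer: 3654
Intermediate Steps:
G(S, l) = l + l² (G(S, l) = l² + l = l + l²)
G(4, 6)*a(87) = (6*(1 + 6))*87 = (6*7)*87 = 42*87 = 3654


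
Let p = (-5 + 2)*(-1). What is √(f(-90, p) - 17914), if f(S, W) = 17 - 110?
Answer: I*√18007 ≈ 134.19*I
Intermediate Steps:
p = 3 (p = -3*(-1) = 3)
f(S, W) = -93
√(f(-90, p) - 17914) = √(-93 - 17914) = √(-18007) = I*√18007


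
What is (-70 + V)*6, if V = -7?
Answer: -462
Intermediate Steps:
(-70 + V)*6 = (-70 - 7)*6 = -77*6 = -462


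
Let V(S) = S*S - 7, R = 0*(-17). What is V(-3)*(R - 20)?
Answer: -40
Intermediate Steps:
R = 0
V(S) = -7 + S**2 (V(S) = S**2 - 7 = -7 + S**2)
V(-3)*(R - 20) = (-7 + (-3)**2)*(0 - 20) = (-7 + 9)*(-20) = 2*(-20) = -40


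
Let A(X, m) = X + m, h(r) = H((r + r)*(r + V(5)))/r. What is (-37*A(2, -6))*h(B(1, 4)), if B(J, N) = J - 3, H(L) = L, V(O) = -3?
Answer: -1480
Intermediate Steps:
B(J, N) = -3 + J
h(r) = -6 + 2*r (h(r) = ((r + r)*(r - 3))/r = ((2*r)*(-3 + r))/r = (2*r*(-3 + r))/r = -6 + 2*r)
(-37*A(2, -6))*h(B(1, 4)) = (-37*(2 - 6))*(-6 + 2*(-3 + 1)) = (-37*(-4))*(-6 + 2*(-2)) = 148*(-6 - 4) = 148*(-10) = -1480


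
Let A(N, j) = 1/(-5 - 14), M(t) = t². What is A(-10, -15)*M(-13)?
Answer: -169/19 ≈ -8.8947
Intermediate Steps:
A(N, j) = -1/19 (A(N, j) = 1/(-19) = -1/19)
A(-10, -15)*M(-13) = -1/19*(-13)² = -1/19*169 = -169/19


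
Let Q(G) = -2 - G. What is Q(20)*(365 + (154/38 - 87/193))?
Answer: -29736586/3667 ≈ -8109.2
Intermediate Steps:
Q(20)*(365 + (154/38 - 87/193)) = (-2 - 1*20)*(365 + (154/38 - 87/193)) = (-2 - 20)*(365 + (154*(1/38) - 87*1/193)) = -22*(365 + (77/19 - 87/193)) = -22*(365 + 13208/3667) = -22*1351663/3667 = -29736586/3667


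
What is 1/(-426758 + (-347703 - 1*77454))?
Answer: -1/851915 ≈ -1.1738e-6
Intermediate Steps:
1/(-426758 + (-347703 - 1*77454)) = 1/(-426758 + (-347703 - 77454)) = 1/(-426758 - 425157) = 1/(-851915) = -1/851915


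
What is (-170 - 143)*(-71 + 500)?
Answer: -134277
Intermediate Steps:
(-170 - 143)*(-71 + 500) = -313*429 = -134277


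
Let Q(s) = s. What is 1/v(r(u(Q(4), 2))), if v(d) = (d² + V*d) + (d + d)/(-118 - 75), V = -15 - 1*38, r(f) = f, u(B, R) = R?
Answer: -193/19690 ≈ -0.0098019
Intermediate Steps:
V = -53 (V = -15 - 38 = -53)
v(d) = d² - 10231*d/193 (v(d) = (d² - 53*d) + (d + d)/(-118 - 75) = (d² - 53*d) + (2*d)/(-193) = (d² - 53*d) + (2*d)*(-1/193) = (d² - 53*d) - 2*d/193 = d² - 10231*d/193)
1/v(r(u(Q(4), 2))) = 1/((1/193)*2*(-10231 + 193*2)) = 1/((1/193)*2*(-10231 + 386)) = 1/((1/193)*2*(-9845)) = 1/(-19690/193) = -193/19690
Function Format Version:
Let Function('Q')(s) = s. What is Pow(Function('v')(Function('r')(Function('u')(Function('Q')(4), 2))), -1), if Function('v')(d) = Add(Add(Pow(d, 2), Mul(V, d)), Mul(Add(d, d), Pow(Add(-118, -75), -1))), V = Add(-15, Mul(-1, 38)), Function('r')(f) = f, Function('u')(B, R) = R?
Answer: Rational(-193, 19690) ≈ -0.0098019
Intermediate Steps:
V = -53 (V = Add(-15, -38) = -53)
Function('v')(d) = Add(Pow(d, 2), Mul(Rational(-10231, 193), d)) (Function('v')(d) = Add(Add(Pow(d, 2), Mul(-53, d)), Mul(Add(d, d), Pow(Add(-118, -75), -1))) = Add(Add(Pow(d, 2), Mul(-53, d)), Mul(Mul(2, d), Pow(-193, -1))) = Add(Add(Pow(d, 2), Mul(-53, d)), Mul(Mul(2, d), Rational(-1, 193))) = Add(Add(Pow(d, 2), Mul(-53, d)), Mul(Rational(-2, 193), d)) = Add(Pow(d, 2), Mul(Rational(-10231, 193), d)))
Pow(Function('v')(Function('r')(Function('u')(Function('Q')(4), 2))), -1) = Pow(Mul(Rational(1, 193), 2, Add(-10231, Mul(193, 2))), -1) = Pow(Mul(Rational(1, 193), 2, Add(-10231, 386)), -1) = Pow(Mul(Rational(1, 193), 2, -9845), -1) = Pow(Rational(-19690, 193), -1) = Rational(-193, 19690)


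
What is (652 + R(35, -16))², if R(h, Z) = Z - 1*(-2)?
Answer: 407044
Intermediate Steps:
R(h, Z) = 2 + Z (R(h, Z) = Z + 2 = 2 + Z)
(652 + R(35, -16))² = (652 + (2 - 16))² = (652 - 14)² = 638² = 407044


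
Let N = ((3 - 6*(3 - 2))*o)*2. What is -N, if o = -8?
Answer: -48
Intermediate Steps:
N = 48 (N = ((3 - 6*(3 - 2))*(-8))*2 = ((3 - 6)*(-8))*2 = -3*(-8)*2 = 24*2 = 48)
-N = -1*48 = -48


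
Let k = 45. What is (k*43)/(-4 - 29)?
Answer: -645/11 ≈ -58.636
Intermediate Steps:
(k*43)/(-4 - 29) = (45*43)/(-4 - 29) = 1935/(-33) = 1935*(-1/33) = -645/11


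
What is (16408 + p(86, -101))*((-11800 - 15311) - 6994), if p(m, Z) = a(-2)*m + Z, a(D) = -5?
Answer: -541485085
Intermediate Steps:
p(m, Z) = Z - 5*m (p(m, Z) = -5*m + Z = Z - 5*m)
(16408 + p(86, -101))*((-11800 - 15311) - 6994) = (16408 + (-101 - 5*86))*((-11800 - 15311) - 6994) = (16408 + (-101 - 430))*(-27111 - 6994) = (16408 - 531)*(-34105) = 15877*(-34105) = -541485085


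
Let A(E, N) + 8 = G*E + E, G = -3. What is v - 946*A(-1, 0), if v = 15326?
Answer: 21002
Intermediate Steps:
A(E, N) = -8 - 2*E (A(E, N) = -8 + (-3*E + E) = -8 - 2*E)
v - 946*A(-1, 0) = 15326 - 946*(-8 - 2*(-1)) = 15326 - 946*(-8 + 2) = 15326 - 946*(-6) = 15326 + 5676 = 21002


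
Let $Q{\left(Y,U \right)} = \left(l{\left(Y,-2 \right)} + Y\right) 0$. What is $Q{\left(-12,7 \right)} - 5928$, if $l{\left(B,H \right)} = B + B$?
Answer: $-5928$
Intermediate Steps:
$l{\left(B,H \right)} = 2 B$
$Q{\left(Y,U \right)} = 0$ ($Q{\left(Y,U \right)} = \left(2 Y + Y\right) 0 = 3 Y 0 = 0$)
$Q{\left(-12,7 \right)} - 5928 = 0 - 5928 = -5928$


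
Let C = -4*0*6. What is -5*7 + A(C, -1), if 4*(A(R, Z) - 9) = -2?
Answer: -53/2 ≈ -26.500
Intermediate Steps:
C = 0 (C = 0*6 = 0)
A(R, Z) = 17/2 (A(R, Z) = 9 + (¼)*(-2) = 9 - ½ = 17/2)
-5*7 + A(C, -1) = -5*7 + 17/2 = -35 + 17/2 = -53/2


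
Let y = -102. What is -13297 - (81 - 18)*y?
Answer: -6871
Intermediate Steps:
-13297 - (81 - 18)*y = -13297 - (81 - 18)*(-102) = -13297 - 63*(-102) = -13297 - 1*(-6426) = -13297 + 6426 = -6871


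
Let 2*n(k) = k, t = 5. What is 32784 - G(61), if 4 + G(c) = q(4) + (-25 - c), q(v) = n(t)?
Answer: 65743/2 ≈ 32872.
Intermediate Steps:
n(k) = k/2
q(v) = 5/2 (q(v) = (½)*5 = 5/2)
G(c) = -53/2 - c (G(c) = -4 + (5/2 + (-25 - c)) = -4 + (-45/2 - c) = -53/2 - c)
32784 - G(61) = 32784 - (-53/2 - 1*61) = 32784 - (-53/2 - 61) = 32784 - 1*(-175/2) = 32784 + 175/2 = 65743/2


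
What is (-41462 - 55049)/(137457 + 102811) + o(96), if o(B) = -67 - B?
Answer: -39260195/240268 ≈ -163.40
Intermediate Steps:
(-41462 - 55049)/(137457 + 102811) + o(96) = (-41462 - 55049)/(137457 + 102811) + (-67 - 1*96) = -96511/240268 + (-67 - 96) = -96511*1/240268 - 163 = -96511/240268 - 163 = -39260195/240268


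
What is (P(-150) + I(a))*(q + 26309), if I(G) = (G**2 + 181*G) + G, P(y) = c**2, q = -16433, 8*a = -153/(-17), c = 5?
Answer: 36504165/16 ≈ 2.2815e+6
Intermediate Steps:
a = 9/8 (a = (-153/(-17))/8 = (-153*(-1/17))/8 = (1/8)*9 = 9/8 ≈ 1.1250)
P(y) = 25 (P(y) = 5**2 = 25)
I(G) = G**2 + 182*G
(P(-150) + I(a))*(q + 26309) = (25 + 9*(182 + 9/8)/8)*(-16433 + 26309) = (25 + (9/8)*(1465/8))*9876 = (25 + 13185/64)*9876 = (14785/64)*9876 = 36504165/16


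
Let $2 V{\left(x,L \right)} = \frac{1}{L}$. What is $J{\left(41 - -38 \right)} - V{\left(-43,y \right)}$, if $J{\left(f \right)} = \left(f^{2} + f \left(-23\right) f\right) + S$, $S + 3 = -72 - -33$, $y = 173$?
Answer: $- \frac{47521025}{346} \approx -1.3734 \cdot 10^{5}$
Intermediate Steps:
$S = -42$ ($S = -3 - 39 = -42$)
$V{\left(x,L \right)} = \frac{1}{2 L}$
$J{\left(f \right)} = -42 - 22 f^{2}$ ($J{\left(f \right)} = \left(f^{2} + f \left(-23\right) f\right) - 42 = \left(f^{2} + - 23 f f\right) - 42 = \left(f^{2} - 23 f^{2}\right) - 42 = - 22 f^{2} - 42 = -42 - 22 f^{2}$)
$J{\left(41 - -38 \right)} - V{\left(-43,y \right)} = \left(-42 - 22 \left(41 - -38\right)^{2}\right) - \frac{1}{2 \cdot 173} = \left(-42 - 22 \left(41 + 38\right)^{2}\right) - \frac{1}{2} \cdot \frac{1}{173} = \left(-42 - 22 \cdot 79^{2}\right) - \frac{1}{346} = \left(-42 - 137302\right) - \frac{1}{346} = -137344 - \frac{1}{346} = - \frac{47521025}{346}$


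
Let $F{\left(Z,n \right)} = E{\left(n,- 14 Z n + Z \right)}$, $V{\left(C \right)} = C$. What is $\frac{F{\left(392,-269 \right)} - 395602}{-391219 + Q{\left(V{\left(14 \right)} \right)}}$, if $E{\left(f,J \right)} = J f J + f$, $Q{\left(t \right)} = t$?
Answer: $\frac{117312867485779}{78241} \approx 1.4994 \cdot 10^{9}$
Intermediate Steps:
$E{\left(f,J \right)} = f + f J^{2}$ ($E{\left(f,J \right)} = f J^{2} + f = f + f J^{2}$)
$F{\left(Z,n \right)} = n \left(1 + \left(Z - 14 Z n\right)^{2}\right)$ ($F{\left(Z,n \right)} = n \left(1 + \left(- 14 Z n + Z\right)^{2}\right) = n \left(1 + \left(Z - 14 Z n\right)^{2}\right)$)
$\frac{F{\left(392,-269 \right)} - 395602}{-391219 + Q{\left(V{\left(14 \right)} \right)}} = \frac{- 269 \left(1 + 392^{2} \left(-1 + 14 \left(-269\right)\right)^{2}\right) - 395602}{-391219 + 14} = \frac{- 269 \left(1 + 153664 \left(-1 - 3766\right)^{2}\right) - 395602}{-391205} = \left(- 269 \left(1 + 153664 \left(-3767\right)^{2}\right) - 395602\right) \left(- \frac{1}{391205}\right) = \left(- 269 \left(1 + 153664 \cdot 14190289\right) - 395602\right) \left(- \frac{1}{391205}\right) = \left(- 269 \left(1 + 2180536568896\right) - 395602\right) \left(- \frac{1}{391205}\right) = \left(\left(-269\right) 2180536568897 - 395602\right) \left(- \frac{1}{391205}\right) = \left(-586564337033293 - 395602\right) \left(- \frac{1}{391205}\right) = \left(-586564337428895\right) \left(- \frac{1}{391205}\right) = \frac{117312867485779}{78241}$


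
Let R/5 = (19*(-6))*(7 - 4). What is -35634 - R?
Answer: -33924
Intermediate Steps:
R = -1710 (R = 5*((19*(-6))*(7 - 4)) = 5*(-114*3) = 5*(-342) = -1710)
-35634 - R = -35634 - 1*(-1710) = -35634 + 1710 = -33924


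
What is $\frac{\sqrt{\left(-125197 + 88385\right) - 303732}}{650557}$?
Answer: $\frac{8 i \sqrt{5321}}{650557} \approx 0.00089702 i$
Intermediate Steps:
$\frac{\sqrt{\left(-125197 + 88385\right) - 303732}}{650557} = \sqrt{-36812 - 303732} \cdot \frac{1}{650557} = \sqrt{-340544} \cdot \frac{1}{650557} = 8 i \sqrt{5321} \cdot \frac{1}{650557} = \frac{8 i \sqrt{5321}}{650557}$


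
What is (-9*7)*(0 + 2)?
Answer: -126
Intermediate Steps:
(-9*7)*(0 + 2) = -63*2 = -126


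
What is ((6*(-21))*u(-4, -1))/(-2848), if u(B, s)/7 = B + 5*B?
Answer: -1323/178 ≈ -7.4326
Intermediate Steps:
u(B, s) = 42*B (u(B, s) = 7*(B + 5*B) = 7*(6*B) = 42*B)
((6*(-21))*u(-4, -1))/(-2848) = ((6*(-21))*(42*(-4)))/(-2848) = -126*(-168)*(-1/2848) = 21168*(-1/2848) = -1323/178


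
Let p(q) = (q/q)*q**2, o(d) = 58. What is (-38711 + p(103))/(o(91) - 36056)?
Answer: 14051/17999 ≈ 0.78065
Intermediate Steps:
p(q) = q**2 (p(q) = 1*q**2 = q**2)
(-38711 + p(103))/(o(91) - 36056) = (-38711 + 103**2)/(58 - 36056) = (-38711 + 10609)/(-35998) = -28102*(-1/35998) = 14051/17999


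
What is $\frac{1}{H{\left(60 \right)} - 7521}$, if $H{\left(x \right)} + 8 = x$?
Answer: $- \frac{1}{7469} \approx -0.00013389$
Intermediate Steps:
$H{\left(x \right)} = -8 + x$
$\frac{1}{H{\left(60 \right)} - 7521} = \frac{1}{\left(-8 + 60\right) - 7521} = \frac{1}{52 - 7521} = \frac{1}{-7469} = - \frac{1}{7469}$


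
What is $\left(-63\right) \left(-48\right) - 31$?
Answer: $2993$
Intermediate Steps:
$\left(-63\right) \left(-48\right) - 31 = 3024 - 31 = 2993$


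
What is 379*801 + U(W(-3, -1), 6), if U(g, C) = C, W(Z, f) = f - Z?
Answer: 303585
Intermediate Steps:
379*801 + U(W(-3, -1), 6) = 379*801 + 6 = 303579 + 6 = 303585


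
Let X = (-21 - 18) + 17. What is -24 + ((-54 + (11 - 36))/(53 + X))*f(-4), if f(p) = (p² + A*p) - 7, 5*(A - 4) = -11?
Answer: -4431/155 ≈ -28.587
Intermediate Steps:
A = 9/5 (A = 4 + (⅕)*(-11) = 4 - 11/5 = 9/5 ≈ 1.8000)
f(p) = -7 + p² + 9*p/5 (f(p) = (p² + 9*p/5) - 7 = -7 + p² + 9*p/5)
X = -22 (X = -39 + 17 = -22)
-24 + ((-54 + (11 - 36))/(53 + X))*f(-4) = -24 + ((-54 + (11 - 36))/(53 - 22))*(-7 + (-4)² + (9/5)*(-4)) = -24 + ((-54 - 25)/31)*(-7 + 16 - 36/5) = -24 - 79*1/31*(9/5) = -24 - 79/31*9/5 = -24 - 711/155 = -4431/155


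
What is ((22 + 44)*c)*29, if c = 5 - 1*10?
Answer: -9570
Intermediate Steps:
c = -5 (c = 5 - 10 = -5)
((22 + 44)*c)*29 = ((22 + 44)*(-5))*29 = (66*(-5))*29 = -330*29 = -9570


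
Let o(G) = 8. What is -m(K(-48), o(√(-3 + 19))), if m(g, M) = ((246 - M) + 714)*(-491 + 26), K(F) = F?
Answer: 442680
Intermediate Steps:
m(g, M) = -446400 + 465*M (m(g, M) = (960 - M)*(-465) = -446400 + 465*M)
-m(K(-48), o(√(-3 + 19))) = -(-446400 + 465*8) = -(-446400 + 3720) = -1*(-442680) = 442680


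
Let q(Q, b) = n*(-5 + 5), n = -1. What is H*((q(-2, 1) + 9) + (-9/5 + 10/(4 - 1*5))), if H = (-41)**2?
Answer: -23534/5 ≈ -4706.8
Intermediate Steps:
q(Q, b) = 0 (q(Q, b) = -(-5 + 5) = -1*0 = 0)
H = 1681
H*((q(-2, 1) + 9) + (-9/5 + 10/(4 - 1*5))) = 1681*((0 + 9) + (-9/5 + 10/(4 - 1*5))) = 1681*(9 + (-9*1/5 + 10/(4 - 5))) = 1681*(9 + (-9/5 + 10/(-1))) = 1681*(9 + (-9/5 + 10*(-1))) = 1681*(9 + (-9/5 - 10)) = 1681*(9 - 59/5) = 1681*(-14/5) = -23534/5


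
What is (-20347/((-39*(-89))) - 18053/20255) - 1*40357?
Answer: -2837777912933/70305105 ≈ -40364.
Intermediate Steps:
(-20347/((-39*(-89))) - 18053/20255) - 1*40357 = (-20347/3471 - 18053*1/20255) - 40357 = (-20347*1/3471 - 18053/20255) - 40357 = (-20347/3471 - 18053/20255) - 40357 = -474790448/70305105 - 40357 = -2837777912933/70305105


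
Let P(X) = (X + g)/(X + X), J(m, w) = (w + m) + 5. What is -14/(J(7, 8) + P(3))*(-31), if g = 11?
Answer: 1302/67 ≈ 19.433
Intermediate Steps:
J(m, w) = 5 + m + w (J(m, w) = (m + w) + 5 = 5 + m + w)
P(X) = (11 + X)/(2*X) (P(X) = (X + 11)/(X + X) = (11 + X)/((2*X)) = (11 + X)*(1/(2*X)) = (11 + X)/(2*X))
-14/(J(7, 8) + P(3))*(-31) = -14/((5 + 7 + 8) + (½)*(11 + 3)/3)*(-31) = -14/(20 + (½)*(⅓)*14)*(-31) = -14/(20 + 7/3)*(-31) = -14/67/3*(-31) = -14*3/67*(-31) = -42/67*(-31) = 1302/67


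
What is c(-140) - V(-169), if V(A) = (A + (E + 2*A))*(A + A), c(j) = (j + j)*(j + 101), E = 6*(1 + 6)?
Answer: -146250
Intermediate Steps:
E = 42 (E = 6*7 = 42)
c(j) = 2*j*(101 + j) (c(j) = (2*j)*(101 + j) = 2*j*(101 + j))
V(A) = 2*A*(42 + 3*A) (V(A) = (A + (42 + 2*A))*(A + A) = (42 + 3*A)*(2*A) = 2*A*(42 + 3*A))
c(-140) - V(-169) = 2*(-140)*(101 - 140) - 6*(-169)*(14 - 169) = 2*(-140)*(-39) - 6*(-169)*(-155) = 10920 - 1*157170 = 10920 - 157170 = -146250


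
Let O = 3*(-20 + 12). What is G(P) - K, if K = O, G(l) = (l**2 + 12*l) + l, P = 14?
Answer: 402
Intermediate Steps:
G(l) = l**2 + 13*l
O = -24 (O = 3*(-8) = -24)
K = -24
G(P) - K = 14*(13 + 14) - 1*(-24) = 14*27 + 24 = 378 + 24 = 402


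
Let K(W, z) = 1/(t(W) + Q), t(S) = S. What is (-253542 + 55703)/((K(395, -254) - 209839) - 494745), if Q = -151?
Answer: 48272716/171918495 ≈ 0.28079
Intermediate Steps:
K(W, z) = 1/(-151 + W) (K(W, z) = 1/(W - 151) = 1/(-151 + W))
(-253542 + 55703)/((K(395, -254) - 209839) - 494745) = (-253542 + 55703)/((1/(-151 + 395) - 209839) - 494745) = -197839/((1/244 - 209839) - 494745) = -197839/(-51200715/244 - 494745) = -197839/(-171918495/244) = -197839*(-244/171918495) = 48272716/171918495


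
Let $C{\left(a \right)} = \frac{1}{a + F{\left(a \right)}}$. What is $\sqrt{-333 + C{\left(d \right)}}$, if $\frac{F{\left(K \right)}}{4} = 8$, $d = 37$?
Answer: $\frac{8 i \sqrt{24771}}{69} \approx 18.248 i$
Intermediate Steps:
$F{\left(K \right)} = 32$ ($F{\left(K \right)} = 4 \cdot 8 = 32$)
$C{\left(a \right)} = \frac{1}{32 + a}$ ($C{\left(a \right)} = \frac{1}{a + 32} = \frac{1}{32 + a}$)
$\sqrt{-333 + C{\left(d \right)}} = \sqrt{-333 + \frac{1}{32 + 37}} = \sqrt{-333 + \frac{1}{69}} = \sqrt{- \frac{22976}{69}} = \frac{8 i \sqrt{24771}}{69}$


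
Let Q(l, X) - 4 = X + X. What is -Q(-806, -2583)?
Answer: 5162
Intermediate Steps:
Q(l, X) = 4 + 2*X (Q(l, X) = 4 + (X + X) = 4 + 2*X)
-Q(-806, -2583) = -(4 + 2*(-2583)) = -(4 - 5166) = -1*(-5162) = 5162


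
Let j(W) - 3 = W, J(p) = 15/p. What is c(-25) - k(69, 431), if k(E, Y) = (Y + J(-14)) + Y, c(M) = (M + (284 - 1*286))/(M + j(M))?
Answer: -566113/658 ≈ -860.35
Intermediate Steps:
j(W) = 3 + W
c(M) = (-2 + M)/(3 + 2*M) (c(M) = (M + (284 - 1*286))/(M + (3 + M)) = (M + (284 - 286))/(3 + 2*M) = (M - 2)/(3 + 2*M) = (-2 + M)/(3 + 2*M))
k(E, Y) = -15/14 + 2*Y (k(E, Y) = (Y + 15/(-14)) + Y = (Y + 15*(-1/14)) + Y = (Y - 15/14) + Y = (-15/14 + Y) + Y = -15/14 + 2*Y)
c(-25) - k(69, 431) = (-2 - 25)/(3 + 2*(-25)) - (-15/14 + 2*431) = -27/(3 - 50) - (-15/14 + 862) = -27/(-47) - 1*12053/14 = -1/47*(-27) - 12053/14 = 27/47 - 12053/14 = -566113/658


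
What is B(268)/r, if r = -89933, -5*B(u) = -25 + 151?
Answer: 126/449665 ≈ 0.00028021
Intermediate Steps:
B(u) = -126/5 (B(u) = -(-25 + 151)/5 = -⅕*126 = -126/5)
B(268)/r = -126/5/(-89933) = -126/5*(-1/89933) = 126/449665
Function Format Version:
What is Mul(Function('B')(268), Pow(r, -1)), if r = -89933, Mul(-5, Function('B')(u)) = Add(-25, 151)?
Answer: Rational(126, 449665) ≈ 0.00028021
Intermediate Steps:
Function('B')(u) = Rational(-126, 5) (Function('B')(u) = Mul(Rational(-1, 5), Add(-25, 151)) = Mul(Rational(-1, 5), 126) = Rational(-126, 5))
Mul(Function('B')(268), Pow(r, -1)) = Mul(Rational(-126, 5), Pow(-89933, -1)) = Mul(Rational(-126, 5), Rational(-1, 89933)) = Rational(126, 449665)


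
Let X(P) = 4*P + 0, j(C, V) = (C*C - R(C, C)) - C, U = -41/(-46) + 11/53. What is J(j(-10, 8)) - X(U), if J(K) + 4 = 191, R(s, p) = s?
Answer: 222595/1219 ≈ 182.60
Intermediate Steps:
U = 2679/2438 (U = -41*(-1/46) + 11*(1/53) = 41/46 + 11/53 = 2679/2438 ≈ 1.0989)
j(C, V) = C² - 2*C (j(C, V) = (C*C - C) - C = (C² - C) - C = C² - 2*C)
J(K) = 187 (J(K) = -4 + 191 = 187)
X(P) = 4*P
J(j(-10, 8)) - X(U) = 187 - 4*2679/2438 = 187 - 1*5358/1219 = 187 - 5358/1219 = 222595/1219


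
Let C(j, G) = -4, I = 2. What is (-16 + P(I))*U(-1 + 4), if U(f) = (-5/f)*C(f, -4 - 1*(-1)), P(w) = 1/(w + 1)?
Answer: -940/9 ≈ -104.44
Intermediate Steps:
P(w) = 1/(1 + w)
U(f) = 20/f (U(f) = -5/f*(-4) = 20/f)
(-16 + P(I))*U(-1 + 4) = (-16 + 1/(1 + 2))*(20/(-1 + 4)) = (-16 + 1/3)*(20/3) = (-16 + ⅓)*(20*(⅓)) = -47/3*20/3 = -940/9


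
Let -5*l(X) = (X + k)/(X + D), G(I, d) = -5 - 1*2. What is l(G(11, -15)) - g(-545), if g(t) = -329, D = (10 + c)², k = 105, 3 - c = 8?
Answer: 14756/45 ≈ 327.91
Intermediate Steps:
c = -5 (c = 3 - 1*8 = 3 - 8 = -5)
G(I, d) = -7 (G(I, d) = -5 - 2 = -7)
D = 25 (D = (10 - 5)² = 5² = 25)
l(X) = -(105 + X)/(5*(25 + X)) (l(X) = -(X + 105)/(5*(X + 25)) = -(105 + X)/(5*(25 + X)))
l(G(11, -15)) - g(-545) = (-105 - 1*(-7))/(5*(25 - 7)) - 1*(-329) = (⅕)*(-105 + 7)/18 + 329 = (⅕)*(1/18)*(-98) + 329 = -49/45 + 329 = 14756/45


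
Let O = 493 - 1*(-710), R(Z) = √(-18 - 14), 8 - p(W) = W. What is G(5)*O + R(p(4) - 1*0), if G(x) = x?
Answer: 6015 + 4*I*√2 ≈ 6015.0 + 5.6569*I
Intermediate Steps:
p(W) = 8 - W
R(Z) = 4*I*√2 (R(Z) = √(-32) = 4*I*√2)
O = 1203 (O = 493 + 710 = 1203)
G(5)*O + R(p(4) - 1*0) = 5*1203 + 4*I*√2 = 6015 + 4*I*√2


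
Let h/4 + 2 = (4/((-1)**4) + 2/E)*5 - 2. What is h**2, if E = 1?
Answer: 10816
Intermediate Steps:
h = 104 (h = -8 + 4*((4/((-1)**4) + 2/1)*5 - 2) = -8 + 4*((4/1 + 2*1)*5 - 2) = -8 + 4*((4*1 + 2)*5 - 2) = -8 + 4*((4 + 2)*5 - 2) = -8 + 4*(6*5 - 2) = -8 + 4*(30 - 2) = -8 + 4*28 = -8 + 112 = 104)
h**2 = 104**2 = 10816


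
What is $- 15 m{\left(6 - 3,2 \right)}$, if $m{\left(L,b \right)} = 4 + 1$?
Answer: $-75$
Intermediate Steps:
$m{\left(L,b \right)} = 5$
$- 15 m{\left(6 - 3,2 \right)} = \left(-15\right) 5 = -75$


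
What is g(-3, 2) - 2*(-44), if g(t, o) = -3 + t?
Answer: 82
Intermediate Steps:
g(-3, 2) - 2*(-44) = (-3 - 3) - 2*(-44) = -6 + 88 = 82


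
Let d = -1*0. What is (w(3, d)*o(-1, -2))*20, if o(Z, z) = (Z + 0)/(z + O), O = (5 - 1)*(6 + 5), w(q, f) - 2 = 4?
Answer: -20/7 ≈ -2.8571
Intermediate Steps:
d = 0
w(q, f) = 6 (w(q, f) = 2 + 4 = 6)
O = 44 (O = 4*11 = 44)
o(Z, z) = Z/(44 + z) (o(Z, z) = (Z + 0)/(z + 44) = Z/(44 + z))
(w(3, d)*o(-1, -2))*20 = (6*(-1/(44 - 2)))*20 = (6*(-1/42))*20 = -1/7*20 = -20/7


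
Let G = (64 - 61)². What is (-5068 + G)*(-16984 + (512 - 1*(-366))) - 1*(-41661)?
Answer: 81521915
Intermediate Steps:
G = 9 (G = 3² = 9)
(-5068 + G)*(-16984 + (512 - 1*(-366))) - 1*(-41661) = (-5068 + 9)*(-16984 + (512 - 1*(-366))) - 1*(-41661) = -5059*(-16984 + (512 + 366)) + 41661 = -5059*(-16984 + 878) + 41661 = -5059*(-16106) + 41661 = 81480254 + 41661 = 81521915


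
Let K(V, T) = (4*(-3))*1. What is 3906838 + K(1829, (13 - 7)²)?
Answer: 3906826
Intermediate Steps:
K(V, T) = -12 (K(V, T) = -12*1 = -12)
3906838 + K(1829, (13 - 7)²) = 3906838 - 12 = 3906826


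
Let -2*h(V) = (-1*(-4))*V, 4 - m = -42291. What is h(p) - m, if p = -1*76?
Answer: -42143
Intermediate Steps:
m = 42295 (m = 4 - 1*(-42291) = 4 + 42291 = 42295)
p = -76
h(V) = -2*V (h(V) = -(-1*(-4))*V/2 = -2*V)
h(p) - m = -2*(-76) - 1*42295 = 152 - 42295 = -42143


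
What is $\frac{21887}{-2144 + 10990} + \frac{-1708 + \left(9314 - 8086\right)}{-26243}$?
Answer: $\frac{578626621}{232145578} \approx 2.4925$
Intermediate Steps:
$\frac{21887}{-2144 + 10990} + \frac{-1708 + \left(9314 - 8086\right)}{-26243} = \frac{21887}{8846} + \left(-1708 + 1228\right) \left(- \frac{1}{26243}\right) = 21887 \cdot \frac{1}{8846} - - \frac{480}{26243} = \frac{21887}{8846} + \frac{480}{26243} = \frac{578626621}{232145578}$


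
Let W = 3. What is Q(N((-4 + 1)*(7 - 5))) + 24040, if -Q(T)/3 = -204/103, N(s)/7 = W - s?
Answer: 2476732/103 ≈ 24046.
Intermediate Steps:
N(s) = 21 - 7*s (N(s) = 7*(3 - s) = 21 - 7*s)
Q(T) = 612/103 (Q(T) = -(-612)/103 = -3*(-204/103) = 612/103)
Q(N((-4 + 1)*(7 - 5))) + 24040 = 612/103 + 24040 = 2476732/103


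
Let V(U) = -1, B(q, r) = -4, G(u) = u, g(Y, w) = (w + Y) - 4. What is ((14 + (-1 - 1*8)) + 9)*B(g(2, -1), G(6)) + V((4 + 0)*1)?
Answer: -57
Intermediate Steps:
g(Y, w) = -4 + Y + w (g(Y, w) = (Y + w) - 4 = -4 + Y + w)
((14 + (-1 - 1*8)) + 9)*B(g(2, -1), G(6)) + V((4 + 0)*1) = ((14 + (-1 - 1*8)) + 9)*(-4) - 1 = ((14 + (-1 - 8)) + 9)*(-4) - 1 = ((14 - 9) + 9)*(-4) - 1 = (5 + 9)*(-4) - 1 = 14*(-4) - 1 = -56 - 1 = -57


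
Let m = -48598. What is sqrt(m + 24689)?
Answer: I*sqrt(23909) ≈ 154.63*I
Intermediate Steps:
sqrt(m + 24689) = sqrt(-48598 + 24689) = sqrt(-23909) = I*sqrt(23909)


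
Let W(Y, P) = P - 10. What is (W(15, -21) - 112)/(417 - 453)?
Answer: 143/36 ≈ 3.9722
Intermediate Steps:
W(Y, P) = -10 + P
(W(15, -21) - 112)/(417 - 453) = ((-10 - 21) - 112)/(417 - 453) = (-31 - 112)/(-36) = -143*(-1/36) = 143/36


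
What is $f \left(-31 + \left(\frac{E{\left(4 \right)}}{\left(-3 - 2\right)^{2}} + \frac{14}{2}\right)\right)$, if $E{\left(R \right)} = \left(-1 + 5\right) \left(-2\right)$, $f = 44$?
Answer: $- \frac{26752}{25} \approx -1070.1$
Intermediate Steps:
$E{\left(R \right)} = -8$ ($E{\left(R \right)} = 4 \left(-2\right) = -8$)
$f \left(-31 + \left(\frac{E{\left(4 \right)}}{\left(-3 - 2\right)^{2}} + \frac{14}{2}\right)\right) = 44 \left(-31 + \left(- \frac{8}{\left(-3 - 2\right)^{2}} + \frac{14}{2}\right)\right) = 44 \left(-31 + \left(- \frac{8}{\left(-5\right)^{2}} + 14 \cdot \frac{1}{2}\right)\right) = 44 \left(-31 + \left(- \frac{8}{25} + 7\right)\right) = 44 \left(-31 + \frac{167}{25}\right) = 44 \left(- \frac{608}{25}\right) = - \frac{26752}{25}$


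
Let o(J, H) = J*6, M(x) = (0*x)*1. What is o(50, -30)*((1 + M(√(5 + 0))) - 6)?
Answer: -1500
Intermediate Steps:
M(x) = 0 (M(x) = 0*1 = 0)
o(J, H) = 6*J
o(50, -30)*((1 + M(√(5 + 0))) - 6) = (6*50)*((1 + 0) - 6) = 300*(1 - 6) = 300*(-5) = -1500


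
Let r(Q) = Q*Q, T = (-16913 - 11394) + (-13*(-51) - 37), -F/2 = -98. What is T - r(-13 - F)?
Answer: -71362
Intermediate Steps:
F = 196 (F = -2*(-98) = 196)
T = -27681 (T = -28307 + (663 - 37) = -28307 + 626 = -27681)
r(Q) = Q²
T - r(-13 - F) = -27681 - (-13 - 1*196)² = -27681 - (-13 - 196)² = -27681 - 1*(-209)² = -27681 - 1*43681 = -27681 - 43681 = -71362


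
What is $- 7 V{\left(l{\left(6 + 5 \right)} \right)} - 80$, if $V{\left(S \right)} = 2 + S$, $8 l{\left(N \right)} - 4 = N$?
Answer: $- \frac{857}{8} \approx -107.13$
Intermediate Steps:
$l{\left(N \right)} = \frac{1}{2} + \frac{N}{8}$
$- 7 V{\left(l{\left(6 + 5 \right)} \right)} - 80 = - 7 \left(2 + \left(\frac{1}{2} + \frac{6 + 5}{8}\right)\right) - 80 = - 7 \left(2 + \left(\frac{1}{2} + \frac{1}{8} \cdot 11\right)\right) - 80 = - 7 \left(2 + \left(\frac{1}{2} + \frac{11}{8}\right)\right) - 80 = - 7 \left(2 + \frac{15}{8}\right) - 80 = \left(-7\right) \frac{31}{8} - 80 = - \frac{217}{8} - 80 = - \frac{857}{8}$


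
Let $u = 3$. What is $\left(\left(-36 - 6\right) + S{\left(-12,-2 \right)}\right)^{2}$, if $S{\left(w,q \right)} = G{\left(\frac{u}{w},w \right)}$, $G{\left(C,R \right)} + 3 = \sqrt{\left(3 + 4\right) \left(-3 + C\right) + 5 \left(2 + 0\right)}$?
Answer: $\frac{\left(90 - i \sqrt{51}\right)^{2}}{4} \approx 2012.3 - 321.36 i$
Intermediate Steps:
$G{\left(C,R \right)} = -3 + \sqrt{-11 + 7 C}$ ($G{\left(C,R \right)} = -3 + \sqrt{\left(3 + 4\right) \left(-3 + C\right) + 5 \left(2 + 0\right)} = -3 + \sqrt{7 \left(-3 + C\right) + 5 \cdot 2} = -3 + \sqrt{\left(-21 + 7 C\right) + 10} = -3 + \sqrt{-11 + 7 C}$)
$S{\left(w,q \right)} = -3 + \sqrt{-11 + \frac{21}{w}}$ ($S{\left(w,q \right)} = -3 + \sqrt{-11 + 7 \frac{3}{w}} = -3 + \sqrt{-11 + \frac{21}{w}}$)
$\left(\left(-36 - 6\right) + S{\left(-12,-2 \right)}\right)^{2} = \left(\left(-36 - 6\right) - \left(3 - \sqrt{-11 + \frac{21}{-12}}\right)\right)^{2} = \left(-42 - \left(3 - \sqrt{-11 + 21 \left(- \frac{1}{12}\right)}\right)\right)^{2} = \left(-42 - \left(3 - \sqrt{-11 - \frac{7}{4}}\right)\right)^{2} = \left(-42 - \left(3 - \sqrt{- \frac{51}{4}}\right)\right)^{2} = \left(-42 - \left(3 - \frac{i \sqrt{51}}{2}\right)\right)^{2} = \left(-45 + \frac{i \sqrt{51}}{2}\right)^{2}$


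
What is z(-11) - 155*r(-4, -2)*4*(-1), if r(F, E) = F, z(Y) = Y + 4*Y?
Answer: -2535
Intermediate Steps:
z(Y) = 5*Y
z(-11) - 155*r(-4, -2)*4*(-1) = 5*(-11) - 155*(-4*4)*(-1) = -55 - (-2480)*(-1) = -55 - 155*16 = -55 - 2480 = -2535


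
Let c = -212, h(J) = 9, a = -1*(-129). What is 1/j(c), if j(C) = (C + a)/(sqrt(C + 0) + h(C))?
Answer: -9/83 - 2*I*sqrt(53)/83 ≈ -0.10843 - 0.17542*I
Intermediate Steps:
a = 129
j(C) = (129 + C)/(9 + sqrt(C)) (j(C) = (C + 129)/(sqrt(C + 0) + 9) = (129 + C)/(sqrt(C) + 9) = (129 + C)/(9 + sqrt(C)))
1/j(c) = 1/((129 - 212)/(9 + sqrt(-212))) = 1/(-83/(9 + 2*I*sqrt(53))) = -9/83 - 2*I*sqrt(53)/83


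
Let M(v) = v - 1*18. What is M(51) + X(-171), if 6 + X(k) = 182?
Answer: 209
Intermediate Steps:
X(k) = 176 (X(k) = -6 + 182 = 176)
M(v) = -18 + v (M(v) = v - 18 = -18 + v)
M(51) + X(-171) = (-18 + 51) + 176 = 33 + 176 = 209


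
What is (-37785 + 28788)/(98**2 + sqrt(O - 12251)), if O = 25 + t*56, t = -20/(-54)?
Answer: -1166497038/1245361787 + 26991*I*sqrt(988626)/2490723574 ≈ -0.93667 + 0.010775*I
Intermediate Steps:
t = 10/27 (t = -20*(-1/54) = 10/27 ≈ 0.37037)
O = 1235/27 (O = 25 + (10/27)*56 = 25 + 560/27 = 1235/27 ≈ 45.741)
(-37785 + 28788)/(98**2 + sqrt(O - 12251)) = (-37785 + 28788)/(98**2 + sqrt(1235/27 - 12251)) = -8997/(9604 + sqrt(-329542/27)) = -8997/(9604 + I*sqrt(988626)/9)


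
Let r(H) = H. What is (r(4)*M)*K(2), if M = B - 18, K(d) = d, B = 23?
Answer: 40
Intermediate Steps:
M = 5 (M = 23 - 18 = 5)
(r(4)*M)*K(2) = (4*5)*2 = 20*2 = 40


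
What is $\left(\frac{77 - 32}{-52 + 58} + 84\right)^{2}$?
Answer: $\frac{33489}{4} \approx 8372.3$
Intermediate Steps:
$\left(\frac{77 - 32}{-52 + 58} + 84\right)^{2} = \left(\frac{45}{6} + 84\right)^{2} = \left(45 \cdot \frac{1}{6} + 84\right)^{2} = \left(\frac{15}{2} + 84\right)^{2} = \left(\frac{183}{2}\right)^{2} = \frac{33489}{4}$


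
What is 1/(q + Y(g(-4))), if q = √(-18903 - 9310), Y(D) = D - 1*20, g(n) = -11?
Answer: -31/29174 - I*√28213/29174 ≈ -0.0010626 - 0.0057574*I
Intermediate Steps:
Y(D) = -20 + D (Y(D) = D - 20 = -20 + D)
q = I*√28213 (q = √(-28213) = I*√28213 ≈ 167.97*I)
1/(q + Y(g(-4))) = 1/(I*√28213 + (-20 - 11)) = 1/(I*√28213 - 31) = 1/(-31 + I*√28213)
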